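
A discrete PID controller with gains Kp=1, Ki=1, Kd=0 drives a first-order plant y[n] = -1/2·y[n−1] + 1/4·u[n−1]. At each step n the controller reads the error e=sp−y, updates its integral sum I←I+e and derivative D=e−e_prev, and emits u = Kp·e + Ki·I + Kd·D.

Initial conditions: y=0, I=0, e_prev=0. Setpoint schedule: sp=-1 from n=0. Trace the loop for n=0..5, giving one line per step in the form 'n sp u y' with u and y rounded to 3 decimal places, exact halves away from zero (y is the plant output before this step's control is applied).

0 -1 -2.000 0.000
1 -1 -2.000 -0.500
2 -1 -3.000 -0.250
3 -1 -3.000 -0.625
4 -1 -3.750 -0.438
5 -1 -3.750 -0.719

(exact arithmetic carried between steps; '≈' marks a value shown rounded to 6 d.p. or computed from one; I and e_prev carry over from the previous line; the table rounds u and y to 3 d.p., halves away from zero)
n=0: y=0, sp=-1, e=sp−y=-1; I=-1, D=e−e_prev=-1; u=1·(-1)+1·(-1)+0·(-1)=-2; next y=-1/2·0+1/4·(-2)=-0.5
n=1: y=-0.5, sp=-1, e=sp−y=-0.5; I=-1.5, D=e−e_prev=0.5; u=1·(-0.5)+1·(-1.5)+0·0.5=-2; next y=-1/2·(-0.5)+1/4·(-2)=-0.25
n=2: y=-0.25, sp=-1, e=sp−y=-0.75; I=-2.25, D=e−e_prev=-0.25; u=1·(-0.75)+1·(-2.25)+0·(-0.25)=-3; next y=-1/2·(-0.25)+1/4·(-3)=-0.625
n=3: y=-0.625, sp=-1, e=sp−y=-0.375; I=-2.625, D=e−e_prev=0.375; u=1·(-0.375)+1·(-2.625)+0·0.375=-3; next y=-1/2·(-0.625)+1/4·(-3)=-0.4375
n=4: y=-0.4375, sp=-1, e=sp−y=-0.5625; I=-3.1875, D=e−e_prev=-0.1875; u=1·(-0.5625)+1·(-3.1875)+0·(-0.1875)=-3.75; next y=-1/2·(-0.4375)+1/4·(-3.75)=-0.71875
n=5: y=-0.71875, sp=-1, e=sp−y=-0.28125; I=-3.46875, D=e−e_prev=0.28125; u=1·(-0.28125)+1·(-3.46875)+0·0.28125=-3.75; next y=-1/2·(-0.71875)+1/4·(-3.75)=-0.578125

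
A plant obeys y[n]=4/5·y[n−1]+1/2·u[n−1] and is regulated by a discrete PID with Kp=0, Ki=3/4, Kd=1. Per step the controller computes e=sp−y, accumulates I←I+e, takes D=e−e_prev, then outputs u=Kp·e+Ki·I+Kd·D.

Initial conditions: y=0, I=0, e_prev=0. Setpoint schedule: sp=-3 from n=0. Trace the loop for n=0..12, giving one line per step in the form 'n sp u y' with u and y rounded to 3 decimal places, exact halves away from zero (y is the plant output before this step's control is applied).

(exact arithmetic carried between steps; '≈' marks a value shown rounded to 6 d.p. or computed from one; I and e_prev carry over from the previous line; the table rounds u and y to 3 d.p., halves away from zero)
n=0: y=0, sp=-3, e=sp−y=-3; I=-3, D=e−e_prev=-3; u=0·(-3)+3/4·(-3)+1·(-3)=-5.25; next y=4/5·0+1/2·(-5.25)=-2.625
n=1: y=-2.625, sp=-3, e=sp−y=-0.375; I=-3.375, D=e−e_prev=2.625; u=0·(-0.375)+3/4·(-3.375)+1·2.625=0.09375; next y=4/5·(-2.625)+1/2·0.09375=-2.053125
n=2: y=-2.053125, sp=-3, e=sp−y=-0.946875; I=-4.321875, D=e−e_prev=-0.571875; u=0·(-0.946875)+3/4·(-4.321875)+1·(-0.571875)≈-3.813281; next y=4/5·(-2.053125)+1/2·(-3.813281)≈-3.549141
n=3: y≈-3.549141, sp=-3, e=sp−y≈0.549141; I≈-3.772734, D=e−e_prev≈1.496016; u=0·0.549141+3/4·(-3.772734)+1·1.496016≈-1.333535; next y=4/5·(-3.549141)+1/2·(-1.333535)≈-3.506080
n=4: y≈-3.506080, sp=-3, e=sp−y≈0.506080; I≈-3.266654, D=e−e_prev≈-0.043061; u=0·0.506080+3/4·(-3.266654)+1·(-0.043061)≈-2.493051; next y=4/5·(-3.506080)+1/2·(-2.493051)≈-4.051390
n=5: y≈-4.051390, sp=-3, e=sp−y≈1.051390; I≈-2.215265, D=e−e_prev≈0.545310; u=0·1.051390+3/4·(-2.215265)+1·0.545310≈-1.116139; next y=4/5·(-4.051390)+1/2·(-1.116139)≈-3.799181
n=6: y≈-3.799181, sp=-3, e=sp−y≈0.799181; I≈-1.416083, D=e−e_prev≈-0.252209; u=0·0.799181+3/4·(-1.416083)+1·(-0.252209)≈-1.314271; next y=4/5·(-3.799181)+1/2·(-1.314271)≈-3.696480
n=7: y≈-3.696480, sp=-3, e=sp−y≈0.696480; I≈-0.719603, D=e−e_prev≈-0.102701; u=0·0.696480+3/4·(-0.719603)+1·(-0.102701)≈-0.642403; next y=4/5·(-3.696480)+1/2·(-0.642403)≈-3.278386
n=8: y≈-3.278386, sp=-3, e=sp−y≈0.278386; I≈-0.441217, D=e−e_prev≈-0.418095; u=0·0.278386+3/4·(-0.441217)+1·(-0.418095)≈-0.749007; next y=4/5·(-3.278386)+1/2·(-0.749007)≈-2.997212
n=9: y≈-2.997212, sp=-3, e=sp−y≈-0.002788; I≈-0.444005, D=e−e_prev≈-0.281173; u=0·(-0.002788)+3/4·(-0.444005)+1·(-0.281173)≈-0.614177; next y=4/5·(-2.997212)+1/2·(-0.614177)≈-2.704858
n=10: y≈-2.704858, sp=-3, e=sp−y≈-0.295142; I≈-0.739146, D=e−e_prev≈-0.292354; u=0·(-0.295142)+3/4·(-0.739146)+1·(-0.292354)≈-0.846714; next y=4/5·(-2.704858)+1/2·(-0.846714)≈-2.587244
n=11: y≈-2.587244, sp=-3, e=sp−y≈-0.412756; I≈-1.151903, D=e−e_prev≈-0.117615; u=0·(-0.412756)+3/4·(-1.151903)+1·(-0.117615)≈-0.981542; next y=4/5·(-2.587244)+1/2·(-0.981542)≈-2.560566
n=12: y≈-2.560566, sp=-3, e=sp−y≈-0.439434; I≈-1.591337, D=e−e_prev≈-0.026678; u=0·(-0.439434)+3/4·(-1.591337)+1·(-0.026678)≈-1.220180; next y=4/5·(-2.560566)+1/2·(-1.220180)≈-2.658543

0 -3 -5.250 0.000
1 -3 0.094 -2.625
2 -3 -3.813 -2.053
3 -3 -1.334 -3.549
4 -3 -2.493 -3.506
5 -3 -1.116 -4.051
6 -3 -1.314 -3.799
7 -3 -0.642 -3.696
8 -3 -0.749 -3.278
9 -3 -0.614 -2.997
10 -3 -0.847 -2.705
11 -3 -0.982 -2.587
12 -3 -1.220 -2.561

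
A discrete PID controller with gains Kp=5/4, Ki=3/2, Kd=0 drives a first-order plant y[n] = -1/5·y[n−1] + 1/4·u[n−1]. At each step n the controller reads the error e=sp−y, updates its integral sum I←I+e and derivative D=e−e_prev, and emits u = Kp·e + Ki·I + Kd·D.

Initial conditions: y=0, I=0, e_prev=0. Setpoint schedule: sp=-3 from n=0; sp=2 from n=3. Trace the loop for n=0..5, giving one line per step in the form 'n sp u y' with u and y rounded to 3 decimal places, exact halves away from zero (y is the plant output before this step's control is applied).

0 -3 -8.250 0.000
1 -3 -7.078 -2.063
2 -3 -10.424 -1.357
3 2 3.550 -2.335
4 2 -0.093 1.354
5 2 5.409 -0.294

(exact arithmetic carried between steps; '≈' marks a value shown rounded to 6 d.p. or computed from one; I and e_prev carry over from the previous line; the table rounds u and y to 3 d.p., halves away from zero)
n=0: y=0, sp=-3, e=sp−y=-3; I=-3, D=e−e_prev=-3; u=5/4·(-3)+3/2·(-3)+0·(-3)=-8.25; next y=-1/5·0+1/4·(-8.25)=-2.0625
n=1: y=-2.0625, sp=-3, e=sp−y=-0.9375; I=-3.9375, D=e−e_prev=2.0625; u=5/4·(-0.9375)+3/2·(-3.9375)+0·2.0625=-7.078125; next y=-1/5·(-2.0625)+1/4·(-7.078125)≈-1.357031
n=2: y≈-1.357031, sp=-3, e=sp−y≈-1.642969; I≈-5.580469, D=e−e_prev≈-0.705469; u=5/4·(-1.642969)+3/2·(-5.580469)+0·(-0.705469)≈-10.424414; next y=-1/5·(-1.357031)+1/4·(-10.424414)≈-2.334697
n=3: y≈-2.334697, sp=2, e=sp−y≈4.334697; I≈-1.245771, D=e−e_prev≈5.977666; u=5/4·4.334697+3/2·(-1.245771)+0·5.977666≈3.549714; next y=-1/5·(-2.334697)+1/4·3.549714≈1.354368
n=4: y≈1.354368, sp=2, e=sp−y≈0.645632; I≈-0.600140, D=e−e_prev≈-3.689065; u=5/4·0.645632+3/2·(-0.600140)+0·(-3.689065)≈-0.093169; next y=-1/5·1.354368+1/4·(-0.093169)≈-0.294166
n=5: y≈-0.294166, sp=2, e=sp−y≈2.294166; I≈1.694026, D=e−e_prev≈1.648534; u=5/4·2.294166+3/2·1.694026+0·1.648534≈5.408747; next y=-1/5·(-0.294166)+1/4·5.408747≈1.411020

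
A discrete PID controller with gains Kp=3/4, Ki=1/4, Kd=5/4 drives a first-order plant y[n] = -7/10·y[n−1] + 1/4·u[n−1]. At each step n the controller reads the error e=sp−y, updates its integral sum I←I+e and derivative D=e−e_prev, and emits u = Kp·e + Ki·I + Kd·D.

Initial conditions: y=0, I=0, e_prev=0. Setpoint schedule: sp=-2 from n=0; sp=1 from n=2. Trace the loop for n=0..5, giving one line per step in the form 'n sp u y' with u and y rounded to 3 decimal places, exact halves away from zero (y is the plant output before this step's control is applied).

0 -2 -4.500 0.000
1 -2 0.031 -1.125
2 1 0.836 0.795
3 1 2.109 -0.348
4 1 -1.500 0.771
5 1 3.748 -0.914

(exact arithmetic carried between steps; '≈' marks a value shown rounded to 6 d.p. or computed from one; I and e_prev carry over from the previous line; the table rounds u and y to 3 d.p., halves away from zero)
n=0: y=0, sp=-2, e=sp−y=-2; I=-2, D=e−e_prev=-2; u=3/4·(-2)+1/4·(-2)+5/4·(-2)=-4.5; next y=-7/10·0+1/4·(-4.5)=-1.125
n=1: y=-1.125, sp=-2, e=sp−y=-0.875; I=-2.875, D=e−e_prev=1.125; u=3/4·(-0.875)+1/4·(-2.875)+5/4·1.125=0.03125; next y=-7/10·(-1.125)+1/4·0.03125≈0.795313
n=2: y≈0.795313, sp=1, e=sp−y≈0.204688; I≈-2.670313, D=e−e_prev≈1.079688; u=3/4·0.204688+1/4·(-2.670313)+5/4·1.079688≈0.835547; next y=-7/10·0.795313+1/4·0.835547≈-0.347832
n=3: y≈-0.347832, sp=1, e=sp−y≈1.347832; I≈-1.322480, D=e−e_prev≈1.143145; u=3/4·1.347832+1/4·(-1.322480)+5/4·1.143145≈2.109185; next y=-7/10·(-0.347832)+1/4·2.109185≈0.770779
n=4: y≈0.770779, sp=1, e=sp−y≈0.229221; I≈-1.093259, D=e−e_prev≈-1.118611; u=3/4·0.229221+1/4·(-1.093259)+5/4·(-1.118611)≈-1.499662; next y=-7/10·0.770779+1/4·(-1.499662)≈-0.914460
n=5: y≈-0.914460, sp=1, e=sp−y≈1.914460; I≈0.821201, D=e−e_prev≈1.685239; u=3/4·1.914460+1/4·0.821201+5/4·1.685239≈3.747695; next y=-7/10·(-0.914460)+1/4·3.747695≈1.577046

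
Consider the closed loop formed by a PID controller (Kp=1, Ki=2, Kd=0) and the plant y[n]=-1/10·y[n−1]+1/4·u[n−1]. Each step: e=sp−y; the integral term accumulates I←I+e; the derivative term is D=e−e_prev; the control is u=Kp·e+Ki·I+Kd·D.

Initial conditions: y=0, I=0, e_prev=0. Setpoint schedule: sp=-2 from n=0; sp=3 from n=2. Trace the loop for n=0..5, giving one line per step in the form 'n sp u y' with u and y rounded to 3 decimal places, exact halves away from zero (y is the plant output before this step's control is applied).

(exact arithmetic carried between steps; '≈' marks a value shown rounded to 6 d.p. or computed from one; I and e_prev carry over from the previous line; the table rounds u and y to 3 d.p., halves away from zero)
n=0: y=0, sp=-2, e=sp−y=-2; I=-2, D=e−e_prev=-2; u=1·(-2)+2·(-2)+0·(-2)=-6; next y=-1/10·0+1/4·(-6)=-1.5
n=1: y=-1.5, sp=-2, e=sp−y=-0.5; I=-2.5, D=e−e_prev=1.5; u=1·(-0.5)+2·(-2.5)+0·1.5=-5.5; next y=-1/10·(-1.5)+1/4·(-5.5)=-1.225
n=2: y=-1.225, sp=3, e=sp−y=4.225; I=1.725, D=e−e_prev=4.725; u=1·4.225+2·1.725+0·4.725=7.675; next y=-1/10·(-1.225)+1/4·7.675=2.04125
n=3: y=2.04125, sp=3, e=sp−y=0.95875; I=2.68375, D=e−e_prev=-3.26625; u=1·0.95875+2·2.68375+0·(-3.26625)=6.32625; next y=-1/10·2.04125+1/4·6.32625≈1.377438
n=4: y≈1.377438, sp=3, e=sp−y≈1.622563; I≈4.306313, D=e−e_prev≈0.663813; u=1·1.622563+2·4.306313+0·0.663813≈10.235188; next y=-1/10·1.377438+1/4·10.235188≈2.421053
n=5: y≈2.421053, sp=3, e=sp−y≈0.578947; I≈4.885259, D=e−e_prev≈-1.043616; u=1·0.578947+2·4.885259+0·(-1.043616)≈10.349466; next y=-1/10·2.421053+1/4·10.349466≈2.345261

0 -2 -6.000 0.000
1 -2 -5.500 -1.500
2 3 7.675 -1.225
3 3 6.326 2.041
4 3 10.235 1.377
5 3 10.349 2.421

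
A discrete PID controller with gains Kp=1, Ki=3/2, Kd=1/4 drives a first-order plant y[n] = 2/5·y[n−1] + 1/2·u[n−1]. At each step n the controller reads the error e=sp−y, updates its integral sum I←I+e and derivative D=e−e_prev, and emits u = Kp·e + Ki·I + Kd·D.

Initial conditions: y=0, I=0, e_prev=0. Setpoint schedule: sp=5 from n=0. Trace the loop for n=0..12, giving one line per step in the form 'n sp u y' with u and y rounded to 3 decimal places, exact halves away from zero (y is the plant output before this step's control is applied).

0 5 13.750 0.000
1 5 1.094 6.875
2 5 9.840 3.297
3 5 3.410 6.239
4 5 7.892 4.200
5 5 4.661 5.626
6 5 6.953 4.581
7 5 5.319 5.309
8 5 6.484 4.783
9 5 5.655 5.155
10 5 6.246 4.889
11 5 5.825 5.079
12 5 6.125 4.944

(exact arithmetic carried between steps; '≈' marks a value shown rounded to 6 d.p. or computed from one; I and e_prev carry over from the previous line; the table rounds u and y to 3 d.p., halves away from zero)
n=0: y=0, sp=5, e=sp−y=5; I=5, D=e−e_prev=5; u=1·5+3/2·5+1/4·5=13.75; next y=2/5·0+1/2·13.75=6.875
n=1: y=6.875, sp=5, e=sp−y=-1.875; I=3.125, D=e−e_prev=-6.875; u=1·(-1.875)+3/2·3.125+1/4·(-6.875)=1.09375; next y=2/5·6.875+1/2·1.09375=3.296875
n=2: y=3.296875, sp=5, e=sp−y=1.703125; I=4.828125, D=e−e_prev=3.578125; u=1·1.703125+3/2·4.828125+1/4·3.578125≈9.839844; next y=2/5·3.296875+1/2·9.839844≈6.238672
n=3: y≈6.238672, sp=5, e=sp−y≈-1.238672; I≈3.589453, D=e−e_prev≈-2.941797; u=1·(-1.238672)+3/2·3.589453+1/4·(-2.941797)≈3.410059; next y=2/5·6.238672+1/2·3.410059≈4.200498
n=4: y≈4.200498, sp=5, e=sp−y≈0.799502; I≈4.388955, D=e−e_prev≈2.038174; u=1·0.799502+3/2·4.388955+1/4·2.038174≈7.892478; next y=2/5·4.200498+1/2·7.892478≈5.626438
n=5: y≈5.626438, sp=5, e=sp−y≈-0.626438; I≈3.762517, D=e−e_prev≈-1.425940; u=1·(-0.626438)+3/2·3.762517+1/4·(-1.425940)≈4.660852; next y=2/5·5.626438+1/2·4.660852≈4.581001
n=6: y≈4.581001, sp=5, e=sp−y≈0.418999; I≈4.181516, D=e−e_prev≈1.045437; u=1·0.418999+3/2·4.181516+1/4·1.045437≈6.952631; next y=2/5·4.581001+1/2·6.952631≈5.308716
n=7: y≈5.308716, sp=5, e=sp−y≈-0.308716; I≈3.872799, D=e−e_prev≈-0.727715; u=1·(-0.308716)+3/2·3.872799+1/4·(-0.727715)≈5.318554; next y=2/5·5.308716+1/2·5.318554≈4.782764
n=8: y≈4.782764, sp=5, e=sp−y≈0.217236; I≈4.090036, D=e−e_prev≈0.525953; u=1·0.217236+3/2·4.090036+1/4·0.525953≈6.483778; next y=2/5·4.782764+1/2·6.483778≈5.154995
n=9: y≈5.154995, sp=5, e=sp−y≈-0.154995; I≈3.935041, D=e−e_prev≈-0.372231; u=1·(-0.154995)+3/2·3.935041+1/4·(-0.372231)≈5.654510; next y=2/5·5.154995+1/2·5.654510≈4.889253
n=10: y≈4.889253, sp=5, e=sp−y≈0.110747; I≈4.045789, D=e−e_prev≈0.265742; u=1·0.110747+3/2·4.045789+1/4·0.265742≈6.245866; next y=2/5·4.889253+1/2·6.245866≈5.078634
n=11: y≈5.078634, sp=5, e=sp−y≈-0.078634; I≈3.967155, D=e−e_prev≈-0.189381; u=1·(-0.078634)+3/2·3.967155+1/4·(-0.189381)≈5.824753; next y=2/5·5.078634+1/2·5.824753≈4.943830
n=12: y≈4.943830, sp=5, e=sp−y≈0.056170; I≈4.023325, D=e−e_prev≈0.134804; u=1·0.056170+3/2·4.023325+1/4·0.134804≈6.124858; next y=2/5·4.943830+1/2·6.124858≈5.039961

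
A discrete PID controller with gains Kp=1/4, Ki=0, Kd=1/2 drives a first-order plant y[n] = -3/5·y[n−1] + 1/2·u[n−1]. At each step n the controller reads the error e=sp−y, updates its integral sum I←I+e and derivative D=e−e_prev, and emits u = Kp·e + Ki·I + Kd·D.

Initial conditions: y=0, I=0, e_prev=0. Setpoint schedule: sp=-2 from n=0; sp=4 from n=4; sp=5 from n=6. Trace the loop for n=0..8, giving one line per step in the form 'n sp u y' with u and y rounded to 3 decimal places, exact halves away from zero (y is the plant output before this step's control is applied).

(exact arithmetic carried between steps; '≈' marks a value shown rounded to 6 d.p. or computed from one; I and e_prev carry over from the previous line; the table rounds u and y to 3 d.p., halves away from zero)
n=0: y=0, sp=-2, e=sp−y=-2; I=-2, D=e−e_prev=-2; u=1/4·(-2)+0·(-2)+1/2·(-2)=-1.5; next y=-3/5·0+1/2·(-1.5)=-0.75
n=1: y=-0.75, sp=-2, e=sp−y=-1.25; I=-3.25, D=e−e_prev=0.75; u=1/4·(-1.25)+0·(-3.25)+1/2·0.75=0.0625; next y=-3/5·(-0.75)+1/2·0.0625=0.48125
n=2: y=0.48125, sp=-2, e=sp−y=-2.48125; I=-5.73125, D=e−e_prev=-1.23125; u=1/4·(-2.48125)+0·(-5.73125)+1/2·(-1.23125)≈-1.235938; next y=-3/5·0.48125+1/2·(-1.235938)≈-0.906719
n=3: y≈-0.906719, sp=-2, e=sp−y≈-1.093281; I≈-6.824531, D=e−e_prev≈1.387969; u=1/4·(-1.093281)+0·(-6.824531)+1/2·1.387969≈0.420664; next y=-3/5·(-0.906719)+1/2·0.420664≈0.754363
n=4: y≈0.754363, sp=4, e=sp−y≈3.245637; I≈-3.578895, D=e−e_prev≈4.338918; u=1/4·3.245637+0·(-3.578895)+1/2·4.338918≈2.980868; next y=-3/5·0.754363+1/2·2.980868≈1.037816
n=5: y≈1.037816, sp=4, e=sp−y≈2.962184; I≈-0.616711, D=e−e_prev≈-0.283453; u=1/4·2.962184+0·(-0.616711)+1/2·(-0.283453)≈0.598820; next y=-3/5·1.037816+1/2·0.598820≈-0.323280
n=6: y≈-0.323280, sp=5, e=sp−y≈5.323280; I≈4.706569, D=e−e_prev≈2.361096; u=1/4·5.323280+0·4.706569+1/2·2.361096≈2.511368; next y=-3/5·(-0.323280)+1/2·2.511368≈1.449652
n=7: y≈1.449652, sp=5, e=sp−y≈3.550348; I≈8.256917, D=e−e_prev≈-1.772932; u=1/4·3.550348+0·8.256917+1/2·(-1.772932)≈0.001121; next y=-3/5·1.449652+1/2·0.001121≈-0.869231
n=8: y≈-0.869231, sp=5, e=sp−y≈5.869231; I≈14.126148, D=e−e_prev≈2.318883; u=1/4·5.869231+0·14.126148+1/2·2.318883≈2.626749; next y=-3/5·(-0.869231)+1/2·2.626749≈1.834913

0 -2 -1.500 0.000
1 -2 0.063 -0.750
2 -2 -1.236 0.481
3 -2 0.421 -0.907
4 4 2.981 0.754
5 4 0.599 1.038
6 5 2.511 -0.323
7 5 0.001 1.450
8 5 2.627 -0.869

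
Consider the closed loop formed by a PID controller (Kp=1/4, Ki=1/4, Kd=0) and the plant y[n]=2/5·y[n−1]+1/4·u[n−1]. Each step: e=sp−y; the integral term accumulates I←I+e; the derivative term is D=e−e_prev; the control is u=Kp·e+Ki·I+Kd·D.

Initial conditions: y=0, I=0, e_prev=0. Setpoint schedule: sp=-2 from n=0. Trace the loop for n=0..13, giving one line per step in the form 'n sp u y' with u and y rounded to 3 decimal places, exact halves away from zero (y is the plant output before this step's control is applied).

0 -2 -1.000 0.000
1 -2 -1.375 -0.250
2 -2 -1.716 -0.444
3 -2 -2.023 -0.606
4 -2 -2.301 -0.748
5 -2 -2.551 -0.875
6 -2 -2.775 -0.987
7 -2 -2.978 -1.089
8 -2 -3.160 -1.180
9 -2 -3.324 -1.262
10 -2 -3.472 -1.336
11 -2 -3.605 -1.402
12 -2 -3.724 -1.462
13 -2 -3.832 -1.516

(exact arithmetic carried between steps; '≈' marks a value shown rounded to 6 d.p. or computed from one; I and e_prev carry over from the previous line; the table rounds u and y to 3 d.p., halves away from zero)
n=0: y=0, sp=-2, e=sp−y=-2; I=-2, D=e−e_prev=-2; u=1/4·(-2)+1/4·(-2)+0·(-2)=-1; next y=2/5·0+1/4·(-1)=-0.25
n=1: y=-0.25, sp=-2, e=sp−y=-1.75; I=-3.75, D=e−e_prev=0.25; u=1/4·(-1.75)+1/4·(-3.75)+0·0.25=-1.375; next y=2/5·(-0.25)+1/4·(-1.375)=-0.44375
n=2: y=-0.44375, sp=-2, e=sp−y=-1.55625; I=-5.30625, D=e−e_prev=0.19375; u=1/4·(-1.55625)+1/4·(-5.30625)+0·0.19375=-1.715625; next y=2/5·(-0.44375)+1/4·(-1.715625)≈-0.606406
n=3: y≈-0.606406, sp=-2, e=sp−y≈-1.393594; I≈-6.699844, D=e−e_prev≈0.162656; u=1/4·(-1.393594)+1/4·(-6.699844)+0·0.162656≈-2.023359; next y=2/5·(-0.606406)+1/4·(-2.023359)≈-0.748402
n=4: y≈-0.748402, sp=-2, e=sp−y≈-1.251598; I≈-7.951441, D=e−e_prev≈0.141996; u=1/4·(-1.251598)+1/4·(-7.951441)+0·0.141996≈-2.300760; next y=2/5·(-0.748402)+1/4·(-2.300760)≈-0.874551
n=5: y≈-0.874551, sp=-2, e=sp−y≈-1.125449; I≈-9.076891, D=e−e_prev≈0.126149; u=1/4·(-1.125449)+1/4·(-9.076891)+0·0.126149≈-2.550585; next y=2/5·(-0.874551)+1/4·(-2.550585)≈-0.987467
n=6: y≈-0.987467, sp=-2, e=sp−y≈-1.012533; I≈-10.089424, D=e−e_prev≈0.112916; u=1/4·(-1.012533)+1/4·(-10.089424)+0·0.112916≈-2.775489; next y=2/5·(-0.987467)+1/4·(-2.775489)≈-1.088859
n=7: y≈-1.088859, sp=-2, e=sp−y≈-0.911141; I≈-11.000565, D=e−e_prev≈0.101392; u=1/4·(-0.911141)+1/4·(-11.000565)+0·0.101392≈-2.977927; next y=2/5·(-1.088859)+1/4·(-2.977927)≈-1.180025
n=8: y≈-1.180025, sp=-2, e=sp−y≈-0.819975; I≈-11.820540, D=e−e_prev≈0.091166; u=1/4·(-0.819975)+1/4·(-11.820540)+0·0.091166≈-3.160129; next y=2/5·(-1.180025)+1/4·(-3.160129)≈-1.262042
n=9: y≈-1.262042, sp=-2, e=sp−y≈-0.737958; I≈-12.558498, D=e−e_prev≈0.082017; u=1/4·(-0.737958)+1/4·(-12.558498)+0·0.082017≈-3.324114; next y=2/5·(-1.262042)+1/4·(-3.324114)≈-1.335845
n=10: y≈-1.335845, sp=-2, e=sp−y≈-0.664155; I≈-13.222652, D=e−e_prev≈0.073803; u=1/4·(-0.664155)+1/4·(-13.222652)+0·0.073803≈-3.471702; next y=2/5·(-1.335845)+1/4·(-3.471702)≈-1.402264
n=11: y≈-1.402264, sp=-2, e=sp−y≈-0.597736; I≈-13.820389, D=e−e_prev≈0.066418; u=1/4·(-0.597736)+1/4·(-13.820389)+0·0.066418≈-3.604531; next y=2/5·(-1.402264)+1/4·(-3.604531)≈-1.462038
n=12: y≈-1.462038, sp=-2, e=sp−y≈-0.537962; I≈-14.358350, D=e−e_prev≈0.059775; u=1/4·(-0.537962)+1/4·(-14.358350)+0·0.059775≈-3.724078; next y=2/5·(-1.462038)+1/4·(-3.724078)≈-1.515835
n=13: y≈-1.515835, sp=-2, e=sp−y≈-0.484165; I≈-14.842516, D=e−e_prev≈0.053797; u=1/4·(-0.484165)+1/4·(-14.842516)+0·0.053797≈-3.831670; next y=2/5·(-1.515835)+1/4·(-3.831670)≈-1.564251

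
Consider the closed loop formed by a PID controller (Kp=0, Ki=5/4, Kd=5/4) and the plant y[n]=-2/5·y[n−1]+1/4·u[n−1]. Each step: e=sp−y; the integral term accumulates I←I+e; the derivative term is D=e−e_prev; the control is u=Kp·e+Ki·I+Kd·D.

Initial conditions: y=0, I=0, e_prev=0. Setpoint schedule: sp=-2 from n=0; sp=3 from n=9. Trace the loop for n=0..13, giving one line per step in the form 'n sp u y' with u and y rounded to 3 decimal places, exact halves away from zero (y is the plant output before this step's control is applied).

0 -2 -5.000 0.000
1 -2 -1.875 -1.250
2 -2 -7.578 0.031
3 -2 -3.670 -1.907
4 -2 -10.590 -0.155
5 -2 -4.629 -2.586
6 -2 -13.092 -0.123
7 -2 -4.608 -3.224
8 -2 -15.358 0.138
9 3 8.752 -3.894
10 3 -13.020 3.746
11 3 16.846 -4.753
12 3 -11.252 6.113
13 3 26.867 -5.258

(exact arithmetic carried between steps; '≈' marks a value shown rounded to 6 d.p. or computed from one; I and e_prev carry over from the previous line; the table rounds u and y to 3 d.p., halves away from zero)
n=0: y=0, sp=-2, e=sp−y=-2; I=-2, D=e−e_prev=-2; u=0·(-2)+5/4·(-2)+5/4·(-2)=-5; next y=-2/5·0+1/4·(-5)=-1.25
n=1: y=-1.25, sp=-2, e=sp−y=-0.75; I=-2.75, D=e−e_prev=1.25; u=0·(-0.75)+5/4·(-2.75)+5/4·1.25=-1.875; next y=-2/5·(-1.25)+1/4·(-1.875)=0.03125
n=2: y=0.03125, sp=-2, e=sp−y=-2.03125; I=-4.78125, D=e−e_prev=-1.28125; u=0·(-2.03125)+5/4·(-4.78125)+5/4·(-1.28125)=-7.578125; next y=-2/5·0.03125+1/4·(-7.578125)≈-1.907031
n=3: y≈-1.907031, sp=-2, e=sp−y≈-0.092969; I≈-4.874219, D=e−e_prev≈1.938281; u=0·(-0.092969)+5/4·(-4.874219)+5/4·1.938281≈-3.669922; next y=-2/5·(-1.907031)+1/4·(-3.669922)≈-0.154668
n=4: y≈-0.154668, sp=-2, e=sp−y≈-1.845332; I≈-6.719551, D=e−e_prev≈-1.752363; u=0·(-1.845332)+5/4·(-6.719551)+5/4·(-1.752363)≈-10.589893; next y=-2/5·(-0.154668)+1/4·(-10.589893)≈-2.585606
n=5: y≈-2.585606, sp=-2, e=sp−y≈0.585606; I≈-6.133945, D=e−e_prev≈2.430938; u=0·0.585606+5/4·(-6.133945)+5/4·2.430938≈-4.628759; next y=-2/5·(-2.585606)+1/4·(-4.628759)≈-0.122947
n=6: y≈-0.122947, sp=-2, e=sp−y≈-1.877053; I≈-8.010998, D=e−e_prev≈-2.462659; u=0·(-1.877053)+5/4·(-8.010998)+5/4·(-2.462659)≈-13.092070; next y=-2/5·(-0.122947)+1/4·(-13.092070)≈-3.223839
n=7: y≈-3.223839, sp=-2, e=sp−y≈1.223839; I≈-6.787159, D=e−e_prev≈3.100891; u=0·1.223839+5/4·(-6.787159)+5/4·3.100891≈-4.607834; next y=-2/5·(-3.223839)+1/4·(-4.607834)≈0.137577
n=8: y≈0.137577, sp=-2, e=sp−y≈-2.137577; I≈-8.924736, D=e−e_prev≈-3.361416; u=0·(-2.137577)+5/4·(-8.924736)+5/4·(-3.361416)≈-15.357689; next y=-2/5·0.137577+1/4·(-15.357689)≈-3.894453
n=9: y≈-3.894453, sp=3, e=sp−y≈6.894453; I≈-2.030283, D=e−e_prev≈9.032030; u=0·6.894453+5/4·(-2.030283)+5/4·9.032030≈8.752184; next y=-2/5·(-3.894453)+1/4·8.752184≈3.745827
n=10: y≈3.745827, sp=3, e=sp−y≈-0.745827; I≈-2.776110, D=e−e_prev≈-7.640280; u=0·(-0.745827)+5/4·(-2.776110)+5/4·(-7.640280)≈-13.020488; next y=-2/5·3.745827+1/4·(-13.020488)≈-4.753453
n=11: y≈-4.753453, sp=3, e=sp−y≈7.753453; I≈4.977343, D=e−e_prev≈8.499280; u=0·7.753453+5/4·4.977343+5/4·8.499280≈16.845779; next y=-2/5·(-4.753453)+1/4·16.845779≈6.112826
n=12: y≈6.112826, sp=3, e=sp−y≈-3.112826; I≈1.864517, D=e−e_prev≈-10.866279; u=0·(-3.112826)+5/4·1.864517+5/4·(-10.866279)≈-11.252202; next y=-2/5·6.112826+1/4·(-11.252202)≈-5.258181
n=13: y≈-5.258181, sp=3, e=sp−y≈8.258181; I≈10.122698, D=e−e_prev≈11.371007; u=0·8.258181+5/4·10.122698+5/4·11.371007≈26.867131; next y=-2/5·(-5.258181)+1/4·26.867131≈8.820055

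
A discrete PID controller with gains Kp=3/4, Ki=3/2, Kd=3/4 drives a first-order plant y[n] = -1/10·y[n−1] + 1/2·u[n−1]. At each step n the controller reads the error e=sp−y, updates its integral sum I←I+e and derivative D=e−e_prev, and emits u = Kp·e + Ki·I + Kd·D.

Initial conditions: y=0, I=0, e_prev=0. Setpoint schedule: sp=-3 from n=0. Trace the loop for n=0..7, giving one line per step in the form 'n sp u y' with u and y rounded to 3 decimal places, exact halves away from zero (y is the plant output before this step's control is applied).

0 -3 -9.000 0.000
1 -3 2.250 -4.500
2 -3 -17.100 1.575
3 -3 11.441 -8.708
4 -3 -33.606 6.591
5 -3 35.642 -17.462
6 -3 -71.793 19.567
7 -3 94.389 -37.853

(exact arithmetic carried between steps; '≈' marks a value shown rounded to 6 d.p. or computed from one; I and e_prev carry over from the previous line; the table rounds u and y to 3 d.p., halves away from zero)
n=0: y=0, sp=-3, e=sp−y=-3; I=-3, D=e−e_prev=-3; u=3/4·(-3)+3/2·(-3)+3/4·(-3)=-9; next y=-1/10·0+1/2·(-9)=-4.5
n=1: y=-4.5, sp=-3, e=sp−y=1.5; I=-1.5, D=e−e_prev=4.5; u=3/4·1.5+3/2·(-1.5)+3/4·4.5=2.25; next y=-1/10·(-4.5)+1/2·2.25=1.575
n=2: y=1.575, sp=-3, e=sp−y=-4.575; I=-6.075, D=e−e_prev=-6.075; u=3/4·(-4.575)+3/2·(-6.075)+3/4·(-6.075)=-17.1; next y=-1/10·1.575+1/2·(-17.1)=-8.7075
n=3: y=-8.7075, sp=-3, e=sp−y=5.7075; I=-0.3675, D=e−e_prev=10.2825; u=3/4·5.7075+3/2·(-0.3675)+3/4·10.2825=11.44125; next y=-1/10·(-8.7075)+1/2·11.44125=6.591375
n=4: y=6.591375, sp=-3, e=sp−y=-9.591375; I=-9.958875, D=e−e_prev=-15.298875; u=3/4·(-9.591375)+3/2·(-9.958875)+3/4·(-15.298875)=-33.606; next y=-1/10·6.591375+1/2·(-33.606)≈-17.462138
n=5: y≈-17.462138, sp=-3, e=sp−y≈14.462138; I≈4.503263, D=e−e_prev≈24.053513; u=3/4·14.462138+3/2·4.503263+3/4·24.053513≈35.641631; next y=-1/10·(-17.462138)+1/2·35.641631≈19.567029
n=6: y≈19.567029, sp=-3, e=sp−y≈-22.567029; I≈-18.063767, D=e−e_prev≈-37.029167; u=3/4·(-22.567029)+3/2·(-18.063767)+3/4·(-37.029167)≈-71.792798; next y=-1/10·19.567029+1/2·(-71.792798)≈-37.853102
n=7: y≈-37.853102, sp=-3, e=sp−y≈34.853102; I≈16.789335, D=e−e_prev≈57.420131; u=3/4·34.853102+3/2·16.789335+3/4·57.420131≈94.388927; next y=-1/10·(-37.853102)+1/2·94.388927≈50.979774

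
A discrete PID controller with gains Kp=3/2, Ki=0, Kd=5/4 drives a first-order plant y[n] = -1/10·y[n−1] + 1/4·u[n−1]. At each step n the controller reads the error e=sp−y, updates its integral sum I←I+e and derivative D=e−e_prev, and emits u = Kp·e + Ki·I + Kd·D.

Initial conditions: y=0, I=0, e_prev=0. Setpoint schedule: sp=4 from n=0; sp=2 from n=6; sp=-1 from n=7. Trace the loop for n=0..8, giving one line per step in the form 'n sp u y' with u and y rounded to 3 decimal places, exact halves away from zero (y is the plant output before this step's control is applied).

(exact arithmetic carried between steps; '≈' marks a value shown rounded to 6 d.p. or computed from one; I and e_prev carry over from the previous line; the table rounds u and y to 3 d.p., halves away from zero)
n=0: y=0, sp=4, e=sp−y=4; I=4, D=e−e_prev=4; u=3/2·4+0·4+5/4·4=11; next y=-1/10·0+1/4·11=2.75
n=1: y=2.75, sp=4, e=sp−y=1.25; I=5.25, D=e−e_prev=-2.75; u=3/2·1.25+0·5.25+5/4·(-2.75)=-1.5625; next y=-1/10·2.75+1/4·(-1.5625)=-0.665625
n=2: y=-0.665625, sp=4, e=sp−y=4.665625; I=9.915625, D=e−e_prev=3.415625; u=3/2·4.665625+0·9.915625+5/4·3.415625≈11.267969; next y=-1/10·(-0.665625)+1/4·11.267969≈2.883555
n=3: y≈2.883555, sp=4, e=sp−y≈1.116445; I≈11.032070, D=e−e_prev≈-3.549180; u=3/2·1.116445+0·11.032070+5/4·(-3.549180)≈-2.761807; next y=-1/10·2.883555+1/4·(-2.761807)≈-0.978807
n=4: y≈-0.978807, sp=4, e=sp−y≈4.978807; I≈16.010877, D=e−e_prev≈3.862362; u=3/2·4.978807+0·16.010877+5/4·3.862362≈12.296163; next y=-1/10·(-0.978807)+1/4·12.296163≈3.171921
n=5: y≈3.171921, sp=4, e=sp−y≈0.828079; I≈16.838956, D=e−e_prev≈-4.150729; u=3/2·0.828079+0·16.838956+5/4·(-4.150729)≈-3.946293; next y=-1/10·3.171921+1/4·(-3.946293)≈-1.303765
n=6: y≈-1.303765, sp=2, e=sp−y≈3.303765; I≈20.142721, D=e−e_prev≈2.475687; u=3/2·3.303765+0·20.142721+5/4·2.475687≈8.050257; next y=-1/10·(-1.303765)+1/4·8.050257≈2.142941
n=7: y≈2.142941, sp=-1, e=sp−y≈-3.142941; I≈16.999781, D=e−e_prev≈-6.446706; u=3/2·(-3.142941)+0·16.999781+5/4·(-6.446706)≈-12.772794; next y=-1/10·2.142941+1/4·(-12.772794)≈-3.407492
n=8: y≈-3.407492, sp=-1, e=sp−y≈2.407492; I≈19.407273, D=e−e_prev≈5.550433; u=3/2·2.407492+0·19.407273+5/4·5.550433≈10.549280; next y=-1/10·(-3.407492)+1/4·10.549280≈2.978069

0 4 11.000 0.000
1 4 -1.563 2.750
2 4 11.268 -0.666
3 4 -2.762 2.884
4 4 12.296 -0.979
5 4 -3.946 3.172
6 2 8.050 -1.304
7 -1 -12.773 2.143
8 -1 10.549 -3.407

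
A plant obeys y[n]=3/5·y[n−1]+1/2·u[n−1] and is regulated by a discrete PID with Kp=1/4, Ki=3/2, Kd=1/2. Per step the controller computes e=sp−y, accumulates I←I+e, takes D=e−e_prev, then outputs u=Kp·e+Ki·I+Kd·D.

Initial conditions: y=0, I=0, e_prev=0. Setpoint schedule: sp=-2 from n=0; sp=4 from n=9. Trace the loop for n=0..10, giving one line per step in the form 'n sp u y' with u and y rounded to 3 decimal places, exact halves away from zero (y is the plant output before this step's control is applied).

(exact arithmetic carried between steps; '≈' marks a value shown rounded to 6 d.p. or computed from one; I and e_prev carry over from the previous line; the table rounds u and y to 3 d.p., halves away from zero)
n=0: y=0, sp=-2, e=sp−y=-2; I=-2, D=e−e_prev=-2; u=1/4·(-2)+3/2·(-2)+1/2·(-2)=-4.5; next y=3/5·0+1/2·(-4.5)=-2.25
n=1: y=-2.25, sp=-2, e=sp−y=0.25; I=-1.75, D=e−e_prev=2.25; u=1/4·0.25+3/2·(-1.75)+1/2·2.25=-1.4375; next y=3/5·(-2.25)+1/2·(-1.4375)=-2.06875
n=2: y=-2.06875, sp=-2, e=sp−y=0.06875; I=-1.68125, D=e−e_prev=-0.18125; u=1/4·0.06875+3/2·(-1.68125)+1/2·(-0.18125)≈-2.595313; next y=3/5·(-2.06875)+1/2·(-2.595313)≈-2.538906
n=3: y≈-2.538906, sp=-2, e=sp−y≈0.538906; I≈-1.142344, D=e−e_prev≈0.470156; u=1/4·0.538906+3/2·(-1.142344)+1/2·0.470156≈-1.343711; next y=3/5·(-2.538906)+1/2·(-1.343711)≈-2.195199
n=4: y≈-2.195199, sp=-2, e=sp−y≈0.195199; I≈-0.947145, D=e−e_prev≈-0.343707; u=1/4·0.195199+3/2·(-0.947145)+1/2·(-0.343707)≈-1.543771; next y=3/5·(-2.195199)+1/2·(-1.543771)≈-2.089005
n=5: y≈-2.089005, sp=-2, e=sp−y≈0.089005; I≈-0.858140, D=e−e_prev≈-0.106194; u=1/4·0.089005+3/2·(-0.858140)+1/2·(-0.106194)≈-1.318056; next y=3/5·(-2.089005)+1/2·(-1.318056)≈-1.912431
n=6: y≈-1.912431, sp=-2, e=sp−y≈-0.087569; I≈-0.945709, D=e−e_prev≈-0.176574; u=1/4·(-0.087569)+3/2·(-0.945709)+1/2·(-0.176574)≈-1.528743; next y=3/5·(-1.912431)+1/2·(-1.528743)≈-1.911830
n=7: y≈-1.911830, sp=-2, e=sp−y≈-0.088170; I≈-1.033879, D=e−e_prev≈-0.000601; u=1/4·(-0.088170)+3/2·(-1.033879)+1/2·(-0.000601)≈-1.573162; next y=3/5·(-1.911830)+1/2·(-1.573162)≈-1.933679
n=8: y≈-1.933679, sp=-2, e=sp−y≈-0.066321; I≈-1.100200, D=e−e_prev≈0.021849; u=1/4·(-0.066321)+3/2·(-1.100200)+1/2·0.021849≈-1.655956; next y=3/5·(-1.933679)+1/2·(-1.655956)≈-1.988185
n=9: y≈-1.988185, sp=4, e=sp−y≈5.988185; I≈4.887985, D=e−e_prev≈6.054507; u=1/4·5.988185+3/2·4.887985+1/2·6.054507≈11.856277; next y=3/5·(-1.988185)+1/2·11.856277≈4.735227
n=10: y≈4.735227, sp=4, e=sp−y≈-0.735227; I≈4.152758, D=e−e_prev≈-6.723413; u=1/4·(-0.735227)+3/2·4.152758+1/2·(-6.723413)≈2.683623; next y=3/5·4.735227+1/2·2.683623≈4.182948

0 -2 -4.500 0.000
1 -2 -1.438 -2.250
2 -2 -2.595 -2.069
3 -2 -1.344 -2.539
4 -2 -1.544 -2.195
5 -2 -1.318 -2.089
6 -2 -1.529 -1.912
7 -2 -1.573 -1.912
8 -2 -1.656 -1.934
9 4 11.856 -1.988
10 4 2.684 4.735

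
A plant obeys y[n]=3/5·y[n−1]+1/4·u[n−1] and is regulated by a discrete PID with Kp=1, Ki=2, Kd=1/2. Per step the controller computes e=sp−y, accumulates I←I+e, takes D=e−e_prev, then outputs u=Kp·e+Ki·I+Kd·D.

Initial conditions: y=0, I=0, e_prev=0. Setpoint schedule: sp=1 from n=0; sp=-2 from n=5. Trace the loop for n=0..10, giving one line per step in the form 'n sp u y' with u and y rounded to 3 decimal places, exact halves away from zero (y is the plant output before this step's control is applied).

0 1 3.500 0.000
1 1 1.938 0.875
2 1 2.155 1.009
3 1 1.731 1.144
4 1 1.597 1.119
5 -2 -8.984 1.071
6 -2 -4.290 -1.604
7 -2 -4.911 -2.035
8 -2 -3.609 -2.449
9 -2 -3.189 -2.371
10 -2 -2.937 -2.220

(exact arithmetic carried between steps; '≈' marks a value shown rounded to 6 d.p. or computed from one; I and e_prev carry over from the previous line; the table rounds u and y to 3 d.p., halves away from zero)
n=0: y=0, sp=1, e=sp−y=1; I=1, D=e−e_prev=1; u=1·1+2·1+1/2·1=3.5; next y=3/5·0+1/4·3.5=0.875
n=1: y=0.875, sp=1, e=sp−y=0.125; I=1.125, D=e−e_prev=-0.875; u=1·0.125+2·1.125+1/2·(-0.875)=1.9375; next y=3/5·0.875+1/4·1.9375=1.009375
n=2: y=1.009375, sp=1, e=sp−y=-0.009375; I=1.115625, D=e−e_prev=-0.134375; u=1·(-0.009375)+2·1.115625+1/2·(-0.134375)≈2.154688; next y=3/5·1.009375+1/4·2.154688≈1.144297
n=3: y≈1.144297, sp=1, e=sp−y≈-0.144297; I≈0.971328, D=e−e_prev≈-0.134922; u=1·(-0.144297)+2·0.971328+1/2·(-0.134922)≈1.730898; next y=3/5·1.144297+1/4·1.730898≈1.119303
n=4: y≈1.119303, sp=1, e=sp−y≈-0.119303; I≈0.852025, D=e−e_prev≈0.024994; u=1·(-0.119303)+2·0.852025+1/2·0.024994≈1.597245; next y=3/5·1.119303+1/4·1.597245≈1.070893
n=5: y≈1.070893, sp=-2, e=sp−y≈-3.070893; I≈-2.218868, D=e−e_prev≈-2.951590; u=1·(-3.070893)+2·(-2.218868)+1/2·(-2.951590)≈-8.984423; next y=3/5·1.070893+1/4·(-8.984423)≈-1.603570
n=6: y≈-1.603570, sp=-2, e=sp−y≈-0.396430; I≈-2.615298, D=e−e_prev≈2.674463; u=1·(-0.396430)+2·(-2.615298)+1/2·2.674463≈-4.289794; next y=3/5·(-1.603570)+1/4·(-4.289794)≈-2.034590
n=7: y≈-2.034590, sp=-2, e=sp−y≈0.034590; I≈-2.580707, D=e−e_prev≈0.431020; u=1·0.034590+2·(-2.580707)+1/2·0.431020≈-4.911314; next y=3/5·(-2.034590)+1/4·(-4.911314)≈-2.448583
n=8: y≈-2.448583, sp=-2, e=sp−y≈0.448583; I≈-2.132124, D=e−e_prev≈0.413992; u=1·0.448583+2·(-2.132124)+1/2·0.413992≈-3.608670; next y=3/5·(-2.448583)+1/4·(-3.608670)≈-2.371317
n=9: y≈-2.371317, sp=-2, e=sp−y≈0.371317; I≈-1.760807, D=e−e_prev≈-0.077266; u=1·0.371317+2·(-1.760807)+1/2·(-0.077266)≈-3.188930; next y=3/5·(-2.371317)+1/4·(-3.188930)≈-2.220023
n=10: y≈-2.220023, sp=-2, e=sp−y≈0.220023; I≈-1.540784, D=e−e_prev≈-0.151294; u=1·0.220023+2·(-1.540784)+1/2·(-0.151294)≈-2.937193; next y=3/5·(-2.220023)+1/4·(-2.937193)≈-2.066312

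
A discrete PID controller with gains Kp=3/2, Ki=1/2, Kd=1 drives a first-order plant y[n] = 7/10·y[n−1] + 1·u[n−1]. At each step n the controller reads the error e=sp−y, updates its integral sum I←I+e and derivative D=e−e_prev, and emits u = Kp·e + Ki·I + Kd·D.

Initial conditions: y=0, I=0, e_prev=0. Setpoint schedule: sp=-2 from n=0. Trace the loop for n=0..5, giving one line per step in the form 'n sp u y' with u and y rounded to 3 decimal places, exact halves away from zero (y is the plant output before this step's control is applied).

0 -2 -6.000 0.000
1 -2 13.000 -6.000
2 -2 -35.400 8.800
3 -2 88.120 -29.240
4 -2 -226.976 67.652
5 -2 576.905 -179.620

(exact arithmetic carried between steps; '≈' marks a value shown rounded to 6 d.p. or computed from one; I and e_prev carry over from the previous line; the table rounds u and y to 3 d.p., halves away from zero)
n=0: y=0, sp=-2, e=sp−y=-2; I=-2, D=e−e_prev=-2; u=3/2·(-2)+1/2·(-2)+1·(-2)=-6; next y=7/10·0+1·(-6)=-6
n=1: y=-6, sp=-2, e=sp−y=4; I=2, D=e−e_prev=6; u=3/2·4+1/2·2+1·6=13; next y=7/10·(-6)+1·13=8.8
n=2: y=8.8, sp=-2, e=sp−y=-10.8; I=-8.8, D=e−e_prev=-14.8; u=3/2·(-10.8)+1/2·(-8.8)+1·(-14.8)=-35.4; next y=7/10·8.8+1·(-35.4)=-29.24
n=3: y=-29.24, sp=-2, e=sp−y=27.24; I=18.44, D=e−e_prev=38.04; u=3/2·27.24+1/2·18.44+1·38.04=88.12; next y=7/10·(-29.24)+1·88.12=67.652
n=4: y=67.652, sp=-2, e=sp−y=-69.652; I=-51.212, D=e−e_prev=-96.892; u=3/2·(-69.652)+1/2·(-51.212)+1·(-96.892)=-226.976; next y=7/10·67.652+1·(-226.976)=-179.6196
n=5: y=-179.6196, sp=-2, e=sp−y=177.6196; I=126.4076, D=e−e_prev=247.2716; u=3/2·177.6196+1/2·126.4076+1·247.2716=576.9048; next y=7/10·(-179.6196)+1·576.9048=451.17108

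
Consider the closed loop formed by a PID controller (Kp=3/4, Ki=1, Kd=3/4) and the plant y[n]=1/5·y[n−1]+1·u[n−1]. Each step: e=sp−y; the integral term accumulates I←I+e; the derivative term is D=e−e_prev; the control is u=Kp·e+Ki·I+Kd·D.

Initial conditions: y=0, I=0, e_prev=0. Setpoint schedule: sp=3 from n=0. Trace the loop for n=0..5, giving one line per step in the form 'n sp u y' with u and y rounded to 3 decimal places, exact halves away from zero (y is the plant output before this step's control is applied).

(exact arithmetic carried between steps; '≈' marks a value shown rounded to 6 d.p. or computed from one; I and e_prev carry over from the previous line; the table rounds u and y to 3 d.p., halves away from zero)
n=0: y=0, sp=3, e=sp−y=3; I=3, D=e−e_prev=3; u=3/4·3+1·3+3/4·3=7.5; next y=1/5·0+1·7.5=7.5
n=1: y=7.5, sp=3, e=sp−y=-4.5; I=-1.5, D=e−e_prev=-7.5; u=3/4·(-4.5)+1·(-1.5)+3/4·(-7.5)=-10.5; next y=1/5·7.5+1·(-10.5)=-9
n=2: y=-9, sp=3, e=sp−y=12; I=10.5, D=e−e_prev=16.5; u=3/4·12+1·10.5+3/4·16.5=31.875; next y=1/5·(-9)+1·31.875=30.075
n=3: y=30.075, sp=3, e=sp−y=-27.075; I=-16.575, D=e−e_prev=-39.075; u=3/4·(-27.075)+1·(-16.575)+3/4·(-39.075)=-66.1875; next y=1/5·30.075+1·(-66.1875)=-60.1725
n=4: y=-60.1725, sp=3, e=sp−y=63.1725; I=46.5975, D=e−e_prev=90.2475; u=3/4·63.1725+1·46.5975+3/4·90.2475=161.6625; next y=1/5·(-60.1725)+1·161.6625=149.628
n=5: y=149.628, sp=3, e=sp−y=-146.628; I=-100.0305, D=e−e_prev=-209.8005; u=3/4·(-146.628)+1·(-100.0305)+3/4·(-209.8005)=-367.351875; next y=1/5·149.628+1·(-367.351875)=-337.426275

0 3 7.500 0.000
1 3 -10.500 7.500
2 3 31.875 -9.000
3 3 -66.188 30.075
4 3 161.663 -60.173
5 3 -367.352 149.628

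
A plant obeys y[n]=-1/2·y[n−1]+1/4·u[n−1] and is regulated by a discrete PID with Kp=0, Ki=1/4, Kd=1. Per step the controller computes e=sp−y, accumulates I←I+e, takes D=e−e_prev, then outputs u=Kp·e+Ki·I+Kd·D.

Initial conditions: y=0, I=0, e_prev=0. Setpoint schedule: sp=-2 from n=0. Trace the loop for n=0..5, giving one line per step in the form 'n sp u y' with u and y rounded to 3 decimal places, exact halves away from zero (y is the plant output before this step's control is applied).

(exact arithmetic carried between steps; '≈' marks a value shown rounded to 6 d.p. or computed from one; I and e_prev carry over from the previous line; the table rounds u and y to 3 d.p., halves away from zero)
n=0: y=0, sp=-2, e=sp−y=-2; I=-2, D=e−e_prev=-2; u=0·(-2)+1/4·(-2)+1·(-2)=-2.5; next y=-1/2·0+1/4·(-2.5)=-0.625
n=1: y=-0.625, sp=-2, e=sp−y=-1.375; I=-3.375, D=e−e_prev=0.625; u=0·(-1.375)+1/4·(-3.375)+1·0.625=-0.21875; next y=-1/2·(-0.625)+1/4·(-0.21875)≈0.257813
n=2: y≈0.257813, sp=-2, e=sp−y≈-2.257813; I≈-5.632813, D=e−e_prev≈-0.882813; u=0·(-2.257813)+1/4·(-5.632813)+1·(-0.882813)≈-2.291016; next y=-1/2·0.257813+1/4·(-2.291016)≈-0.701660
n=3: y≈-0.701660, sp=-2, e=sp−y≈-1.298340; I≈-6.931152, D=e−e_prev≈0.959473; u=0·(-1.298340)+1/4·(-6.931152)+1·0.959473≈-0.773315; next y=-1/2·(-0.701660)+1/4·(-0.773315)≈0.157501
n=4: y≈0.157501, sp=-2, e=sp−y≈-2.157501; I≈-9.088654, D=e−e_prev≈-0.859161; u=0·(-2.157501)+1/4·(-9.088654)+1·(-0.859161)≈-3.131325; next y=-1/2·0.157501+1/4·(-3.131325)≈-0.861582
n=5: y≈-0.861582, sp=-2, e=sp−y≈-1.138418; I≈-10.227072, D=e−e_prev≈1.019083; u=0·(-1.138418)+1/4·(-10.227072)+1·1.019083≈-1.537685; next y=-1/2·(-0.861582)+1/4·(-1.537685)≈0.046370

0 -2 -2.500 0.000
1 -2 -0.219 -0.625
2 -2 -2.291 0.258
3 -2 -0.773 -0.702
4 -2 -3.131 0.158
5 -2 -1.538 -0.862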